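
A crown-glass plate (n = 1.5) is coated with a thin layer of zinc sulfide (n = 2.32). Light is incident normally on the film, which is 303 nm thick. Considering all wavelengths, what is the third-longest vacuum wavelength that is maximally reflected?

562 nm

At the upper boundary (n = 1.0 to n = 2.32) the reflected ray undergoes a half-wave phase shift.
At the lower boundary (n = 2.32 to n = 1.5) the reflected ray undergoes no phase shift.
Net: one phase inversion between the two reflected rays.
With one net inversion, constructive interference in reflection requires 2 n t = (m + ½) λ.
λ = 2 n t / (m + ½). The third-longest wavelength is m = 2: λ = 2 × 2.32 × 303 / 2.50 = 562 nm.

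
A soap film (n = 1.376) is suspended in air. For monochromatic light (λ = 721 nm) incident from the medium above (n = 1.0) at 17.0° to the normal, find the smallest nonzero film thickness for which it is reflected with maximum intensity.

At the upper boundary (n = 1.0 to n = 1.376) the reflected ray undergoes a half-wave phase shift.
Ray reflecting at the bottom interface goes from n = 1.376 toward n = 1.0: no phase shift.
Net: one phase inversion between the two reflected rays.
With one net inversion, constructive interference in reflection requires 2 n t cos θ_r = (m + ½) λ.
Snell's law: 1.0 sin 17.0° = 1.376 sin θ_r → sin θ_r = 0.212, cos θ_r = 0.977.
Minimum at m = 0: t = λ / (4 n cos θ_r) = 721 / (4 × 1.376 × 0.977) = 134 nm.

134 nm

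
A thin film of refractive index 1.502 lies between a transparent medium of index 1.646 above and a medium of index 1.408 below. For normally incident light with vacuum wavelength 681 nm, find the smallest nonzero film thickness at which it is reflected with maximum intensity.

227 nm

Ray reflecting at the top interface goes from n = 1.646 toward n = 1.502: no phase shift.
Ray reflecting at the bottom interface goes from n = 1.502 toward n = 1.408: no phase shift.
The two reflections carry the same phase change, so no net offset.
With no net inversion, constructive interference in reflection requires 2 n t = m λ.
Minimum nonzero at m = 1: t = λ / (2 n) = 681 / (2 × 1.502) = 227 nm.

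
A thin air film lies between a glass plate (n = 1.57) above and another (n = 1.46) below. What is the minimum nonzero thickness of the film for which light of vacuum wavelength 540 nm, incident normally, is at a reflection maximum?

At the upper boundary (n = 1.57 to n = 1.0) the reflected ray undergoes no phase shift.
Ray reflecting at the bottom interface goes from n = 1.0 toward n = 1.46: a half-wave phase shift.
Exactly one π shift → a net half-wave offset.
So the condition for constructive reflection is 2 n t = (m + ½) λ.
Minimum at m = 0: t = λ / (4 n) = 540 / (4 × 1.0) = 135 nm.

135 nm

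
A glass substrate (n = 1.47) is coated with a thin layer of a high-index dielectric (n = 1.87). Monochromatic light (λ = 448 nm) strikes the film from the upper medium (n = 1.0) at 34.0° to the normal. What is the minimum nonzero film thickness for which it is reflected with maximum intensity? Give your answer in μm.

0.0628 μm

At the upper boundary (n = 1.0 to n = 1.87) the reflected ray undergoes a half-wave phase shift.
Bottom surface (1.87 → 1.47): reflection off a lower-index medium gives no phase shift.
The two reflections differ by half a wavelength.
For maximum reflection here: 2 n t cos θ_r = (m + ½) λ.
Snell's law: 1.0 sin 34.0° = 1.87 sin θ_r → sin θ_r = 0.299, cos θ_r = 0.954.
Minimum at m = 0: t = λ / (4 n cos θ_r) = 448 / (4 × 1.87 × 0.954) = 62.8 nm.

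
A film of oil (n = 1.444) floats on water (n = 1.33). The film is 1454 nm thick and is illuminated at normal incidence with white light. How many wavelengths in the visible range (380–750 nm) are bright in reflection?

Ray reflecting at the top interface goes from n = 1.0 toward n = 1.444: a half-wave phase shift.
At the lower boundary (n = 1.444 to n = 1.33) the reflected ray undergoes no phase shift.
The two reflections differ by half a wavelength.
For maximum reflection here: 2 n t = (m + ½) λ.
λ = 2 n t / (m + ½) = 4199 / (m + ½) nm.
m=5: 763 nm (IR); m=6: 646 nm (visible); m=7: 560 nm (visible); m=8: 494 nm (visible); m=9: 442 nm (visible); m=10: 400 nm (visible); m=11: 365 nm (UV).

5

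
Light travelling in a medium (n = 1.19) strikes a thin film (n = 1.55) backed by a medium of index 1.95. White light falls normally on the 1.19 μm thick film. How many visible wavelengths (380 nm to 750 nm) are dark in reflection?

Top surface (1.19 → 1.55): reflection off a higher-index medium gives a half-wave phase shift.
At the lower boundary (n = 1.55 to n = 1.95) the reflected ray undergoes a half-wave phase shift.
Net: no relative phase inversion (both shifts match).
So the condition for destructive reflection is 2 n t = (m + ½) λ.
λ = 2 n t / (m + ½) = 3689 / (m + ½) nm.
m=4: 820 nm (IR); m=5: 671 nm (visible); m=6: 568 nm (visible); m=7: 492 nm (visible); m=8: 434 nm (visible); m=9: 388 nm (visible); m=10: 351 nm (UV).

5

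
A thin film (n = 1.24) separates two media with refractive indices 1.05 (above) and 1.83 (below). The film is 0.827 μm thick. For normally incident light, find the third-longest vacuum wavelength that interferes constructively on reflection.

Ray reflecting at the top interface goes from n = 1.05 toward n = 1.24: a half-wave phase shift.
Ray reflecting at the bottom interface goes from n = 1.24 toward n = 1.83: a half-wave phase shift.
The two reflections carry the same phase change, so no net offset.
For strong reflection here: 2 n t = m λ.
λ = 2 n t / m. The third-longest wavelength is m = 3: λ = 2 × 1.24 × 827 / 3.00 = 684 nm.

684 nm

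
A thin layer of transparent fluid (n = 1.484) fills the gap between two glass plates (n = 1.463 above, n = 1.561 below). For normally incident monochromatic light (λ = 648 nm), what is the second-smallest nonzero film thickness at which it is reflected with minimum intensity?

327 nm

At the upper boundary (n = 1.463 to n = 1.484) the reflected ray undergoes a half-wave phase shift.
Ray reflecting at the bottom interface goes from n = 1.484 toward n = 1.561: a half-wave phase shift.
The two reflections carry the same phase change, so no net offset.
With no net inversion, destructive interference in reflection requires 2 n t = (m + ½) λ.
The second-smallest nonzero thickness corresponds to m = 1: t = (m + ½) λ / (2 n) = 1.50 × 648 / (2 × 1.484) = 327 nm.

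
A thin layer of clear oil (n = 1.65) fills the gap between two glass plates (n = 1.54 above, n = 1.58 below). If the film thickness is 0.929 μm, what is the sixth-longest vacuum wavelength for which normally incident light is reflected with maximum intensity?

557 nm

Ray reflecting at the top interface goes from n = 1.54 toward n = 1.65: a half-wave phase shift.
Ray reflecting at the bottom interface goes from n = 1.65 toward n = 1.58: no phase shift.
Exactly one π shift → a net half-wave offset.
So the condition for constructive reflection is 2 n t = (m + ½) λ.
λ = 2 n t / (m + ½). The sixth-longest wavelength is m = 5: λ = 2 × 1.65 × 929 / 5.50 = 557 nm.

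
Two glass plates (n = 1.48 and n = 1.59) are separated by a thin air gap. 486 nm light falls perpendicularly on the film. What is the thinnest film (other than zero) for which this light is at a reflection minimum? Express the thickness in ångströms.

2430 Å

Top surface (1.48 → 1.0): reflection off a lower-index medium gives no phase shift.
At the lower boundary (n = 1.0 to n = 1.59) the reflected ray undergoes a half-wave phase shift.
The two reflections differ by half a wavelength.
So the condition for destructive reflection is 2 n t = m λ.
Minimum nonzero at m = 1: t = λ / (2 n) = 486 / (2 × 1.0) = 243 nm.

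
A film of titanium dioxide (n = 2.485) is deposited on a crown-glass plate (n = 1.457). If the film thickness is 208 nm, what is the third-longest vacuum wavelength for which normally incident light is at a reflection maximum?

414 nm

At the upper boundary (n = 1.0 to n = 2.485) the reflected ray undergoes a half-wave phase shift.
Bottom surface (2.485 → 1.457): reflection off a lower-index medium gives no phase shift.
Net: one phase inversion between the two reflected rays.
With one net inversion, constructive interference in reflection requires 2 n t = (m + ½) λ.
λ = 2 n t / (m + ½). The third-longest wavelength is m = 2: λ = 2 × 2.485 × 208 / 2.50 = 414 nm.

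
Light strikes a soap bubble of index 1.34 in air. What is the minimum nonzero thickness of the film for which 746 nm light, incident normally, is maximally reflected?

At the upper boundary (n = 1.0 to n = 1.34) the reflected ray undergoes a half-wave phase shift.
Bottom surface (1.34 → 1.0): reflection off a lower-index medium gives no phase shift.
Net: one phase inversion between the two reflected rays.
With one net inversion, constructive interference in reflection requires 2 n t = (m + ½) λ.
Minimum at m = 0: t = λ / (4 n) = 746 / (4 × 1.34) = 139 nm.

139 nm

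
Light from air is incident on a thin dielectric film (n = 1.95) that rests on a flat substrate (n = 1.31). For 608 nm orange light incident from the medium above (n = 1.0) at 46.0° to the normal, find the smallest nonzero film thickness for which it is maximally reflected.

83.9 nm

Ray reflecting at the top interface goes from n = 1.0 toward n = 1.95: a half-wave phase shift.
Bottom surface (1.95 → 1.31): reflection off a lower-index medium gives no phase shift.
Exactly one π shift → a net half-wave offset.
For maximum reflection here: 2 n t cos θ_r = (m + ½) λ.
Snell's law: 1.0 sin 46.0° = 1.95 sin θ_r → sin θ_r = 0.369, cos θ_r = 0.929.
Minimum at m = 0: t = λ / (4 n cos θ_r) = 608 / (4 × 1.95 × 0.929) = 83.9 nm.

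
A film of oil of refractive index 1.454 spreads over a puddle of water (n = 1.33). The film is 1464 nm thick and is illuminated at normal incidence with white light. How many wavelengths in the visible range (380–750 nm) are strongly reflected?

At the upper boundary (n = 1.0 to n = 1.454) the reflected ray undergoes a half-wave phase shift.
Ray reflecting at the bottom interface goes from n = 1.454 toward n = 1.33: no phase shift.
Net: one phase inversion between the two reflected rays.
For bright reflection here: 2 n t = (m + ½) λ.
λ = 2 n t / (m + ½) = 4257 / (m + ½) nm.
m=5: 774 nm (IR); m=6: 655 nm (visible); m=7: 568 nm (visible); m=8: 501 nm (visible); m=9: 448 nm (visible); m=10: 405 nm (visible); m=11: 370 nm (UV).

5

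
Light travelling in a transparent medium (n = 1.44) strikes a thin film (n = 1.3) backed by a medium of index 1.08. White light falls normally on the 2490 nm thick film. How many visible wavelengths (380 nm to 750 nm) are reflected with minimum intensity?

8

At the upper boundary (n = 1.44 to n = 1.3) the reflected ray undergoes no phase shift.
At the lower boundary (n = 1.3 to n = 1.08) the reflected ray undergoes no phase shift.
The two reflections carry the same phase change, so no net offset.
With no net inversion, destructive interference in reflection requires 2 n t = (m + ½) λ.
λ = 2 n t / (m + ½) = 6474 / (m + ½) nm.
m=8: 762 nm (IR); m=9: 681 nm (visible); m=10: 617 nm (visible); m=11: 563 nm (visible); m=12: 518 nm (visible); m=13: 480 nm (visible); m=14: 446 nm (visible); m=15: 418 nm (visible); m=16: 392 nm (visible); m=17: 370 nm (UV).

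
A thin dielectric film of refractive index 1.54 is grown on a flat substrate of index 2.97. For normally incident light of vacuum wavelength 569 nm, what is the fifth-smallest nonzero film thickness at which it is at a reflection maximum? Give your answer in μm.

Top surface (1.0 → 1.54): reflection off a higher-index medium gives a half-wave phase shift.
Bottom surface (1.54 → 2.97): reflection off a higher-index medium gives a half-wave phase shift.
Net: no relative phase inversion (both shifts match).
With no net inversion, constructive interference in reflection requires 2 n t = m λ.
The fifth-smallest nonzero thickness corresponds to m = 5: t = m λ / (2 n) = 5.00 × 569 / (2 × 1.54) = 924 nm.

0.924 μm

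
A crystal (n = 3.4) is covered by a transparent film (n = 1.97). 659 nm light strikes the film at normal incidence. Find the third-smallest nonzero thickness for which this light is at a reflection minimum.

At the upper boundary (n = 1.0 to n = 1.97) the reflected ray undergoes a half-wave phase shift.
Ray reflecting at the bottom interface goes from n = 1.97 toward n = 3.4: a half-wave phase shift.
The two reflections carry the same phase change, so no net offset.
With no net inversion, destructive interference in reflection requires 2 n t = (m + ½) λ.
The third-smallest nonzero thickness corresponds to m = 2: t = (m + ½) λ / (2 n) = 2.50 × 659 / (2 × 1.97) = 418 nm.

418 nm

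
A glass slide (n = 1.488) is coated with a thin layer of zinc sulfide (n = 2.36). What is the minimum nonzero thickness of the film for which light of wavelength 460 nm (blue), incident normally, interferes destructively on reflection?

97.5 nm

Ray reflecting at the top interface goes from n = 1.0 toward n = 2.36: a half-wave phase shift.
Bottom surface (2.36 → 1.488): reflection off a lower-index medium gives no phase shift.
Exactly one π shift → a net half-wave offset.
So the condition for destructive reflection is 2 n t = m λ.
Minimum nonzero at m = 1: t = λ / (2 n) = 460 / (2 × 2.36) = 97.5 nm.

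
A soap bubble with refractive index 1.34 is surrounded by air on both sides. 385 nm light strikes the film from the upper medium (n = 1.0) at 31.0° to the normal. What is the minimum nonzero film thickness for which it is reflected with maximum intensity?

Ray reflecting at the top interface goes from n = 1.0 toward n = 1.34: a half-wave phase shift.
Bottom surface (1.34 → 1.0): reflection off a lower-index medium gives no phase shift.
Exactly one π shift → a net half-wave offset.
For strong reflection here: 2 n t cos θ_r = (m + ½) λ.
Snell's law: 1.0 sin 31.0° = 1.34 sin θ_r → sin θ_r = 0.384, cos θ_r = 0.923.
Minimum at m = 0: t = λ / (4 n cos θ_r) = 385 / (4 × 1.34 × 0.923) = 77.8 nm.

77.8 nm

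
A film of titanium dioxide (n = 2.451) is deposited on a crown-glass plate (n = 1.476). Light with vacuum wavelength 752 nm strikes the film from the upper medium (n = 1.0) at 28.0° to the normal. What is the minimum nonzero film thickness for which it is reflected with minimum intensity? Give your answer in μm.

At the upper boundary (n = 1.0 to n = 2.451) the reflected ray undergoes a half-wave phase shift.
Ray reflecting at the bottom interface goes from n = 2.451 toward n = 1.476: no phase shift.
The two reflections differ by half a wavelength.
For weak reflection here: 2 n t cos θ_r = m λ.
Snell's law: 1.0 sin 28.0° = 2.451 sin θ_r → sin θ_r = 0.192, cos θ_r = 0.981.
Minimum nonzero at m = 1: t = λ / (2 n cos θ_r) = 752 / (2 × 2.451 × 0.981) = 156 nm.

0.156 μm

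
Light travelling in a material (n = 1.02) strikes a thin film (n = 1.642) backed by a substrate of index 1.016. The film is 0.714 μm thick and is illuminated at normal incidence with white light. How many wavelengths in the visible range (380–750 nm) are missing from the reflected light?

At the upper boundary (n = 1.02 to n = 1.642) the reflected ray undergoes a half-wave phase shift.
Bottom surface (1.642 → 1.016): reflection off a lower-index medium gives no phase shift.
Exactly one π shift → a net half-wave offset.
For dark reflection here: 2 n t = m λ.
λ = 2 n t / m = 2345 / m nm.
m=3: 782 nm (IR); m=4: 586 nm (visible); m=5: 469 nm (visible); m=6: 391 nm (visible); m=7: 335 nm (UV).

3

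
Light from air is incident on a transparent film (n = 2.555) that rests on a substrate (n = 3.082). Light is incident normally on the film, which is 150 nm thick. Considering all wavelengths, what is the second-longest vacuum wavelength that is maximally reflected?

At the upper boundary (n = 1.0 to n = 2.555) the reflected ray undergoes a half-wave phase shift.
Ray reflecting at the bottom interface goes from n = 2.555 toward n = 3.082: a half-wave phase shift.
Net: no relative phase inversion (both shifts match).
For bright reflection here: 2 n t = m λ.
λ = 2 n t / m. The second-longest wavelength is m = 2: λ = 2 × 2.555 × 150 / 2.00 = 383 nm.

383 nm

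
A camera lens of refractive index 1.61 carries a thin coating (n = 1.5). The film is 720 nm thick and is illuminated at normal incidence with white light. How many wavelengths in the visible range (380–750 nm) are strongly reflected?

Top surface (1.0 → 1.5): reflection off a higher-index medium gives a half-wave phase shift.
Bottom surface (1.5 → 1.61): reflection off a higher-index medium gives a half-wave phase shift.
Zero or two π shifts → no net half-wave offset.
For strong reflection here: 2 n t = m λ.
λ = 2 n t / m = 2160 / m nm.
m=2: 1080 nm (IR); m=3: 720 nm (visible); m=4: 540 nm (visible); m=5: 432 nm (visible); m=6: 360 nm (UV).

3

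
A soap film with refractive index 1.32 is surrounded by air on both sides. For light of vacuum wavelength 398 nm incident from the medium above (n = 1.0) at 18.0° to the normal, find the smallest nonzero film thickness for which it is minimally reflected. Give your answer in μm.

0.155 μm

At the upper boundary (n = 1.0 to n = 1.32) the reflected ray undergoes a half-wave phase shift.
At the lower boundary (n = 1.32 to n = 1.0) the reflected ray undergoes no phase shift.
Exactly one π shift → a net half-wave offset.
So the condition for destructive reflection is 2 n t cos θ_r = m λ.
Snell's law: 1.0 sin 18.0° = 1.32 sin θ_r → sin θ_r = 0.234, cos θ_r = 0.972.
Minimum nonzero at m = 1: t = λ / (2 n cos θ_r) = 398 / (2 × 1.32 × 0.972) = 155 nm.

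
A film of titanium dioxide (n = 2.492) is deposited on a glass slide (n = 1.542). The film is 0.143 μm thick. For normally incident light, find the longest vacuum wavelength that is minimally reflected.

713 nm

Ray reflecting at the top interface goes from n = 1.0 toward n = 2.492: a half-wave phase shift.
Bottom surface (2.492 → 1.542): reflection off a lower-index medium gives no phase shift.
Net: one phase inversion between the two reflected rays.
With one net inversion, destructive interference in reflection requires 2 n t = m λ.
λ = 2 n t / m. The longest wavelength is m = 1: λ = 2 × 2.492 × 143 / 1.00 = 713 nm.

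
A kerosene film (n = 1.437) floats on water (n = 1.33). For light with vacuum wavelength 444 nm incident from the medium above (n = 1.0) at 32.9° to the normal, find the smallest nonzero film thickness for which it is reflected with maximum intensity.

Ray reflecting at the top interface goes from n = 1.0 toward n = 1.437: a half-wave phase shift.
Bottom surface (1.437 → 1.33): reflection off a lower-index medium gives no phase shift.
Exactly one π shift → a net half-wave offset.
For bright reflection here: 2 n t cos θ_r = (m + ½) λ.
Snell's law: 1.0 sin 32.9° = 1.437 sin θ_r → sin θ_r = 0.378, cos θ_r = 0.926.
Minimum at m = 0: t = λ / (4 n cos θ_r) = 444 / (4 × 1.437 × 0.926) = 83.4 nm.

83.4 nm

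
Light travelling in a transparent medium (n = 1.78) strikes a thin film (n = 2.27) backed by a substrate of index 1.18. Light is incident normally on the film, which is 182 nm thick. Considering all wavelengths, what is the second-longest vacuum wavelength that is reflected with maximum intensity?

551 nm

Ray reflecting at the top interface goes from n = 1.78 toward n = 2.27: a half-wave phase shift.
Ray reflecting at the bottom interface goes from n = 2.27 toward n = 1.18: no phase shift.
Net: one phase inversion between the two reflected rays.
So the condition for constructive reflection is 2 n t = (m + ½) λ.
λ = 2 n t / (m + ½). The second-longest wavelength is m = 1: λ = 2 × 2.27 × 182 / 1.50 = 551 nm.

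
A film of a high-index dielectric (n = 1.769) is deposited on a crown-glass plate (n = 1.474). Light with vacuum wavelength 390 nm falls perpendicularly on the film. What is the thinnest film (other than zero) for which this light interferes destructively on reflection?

At the upper boundary (n = 1.0 to n = 1.769) the reflected ray undergoes a half-wave phase shift.
Bottom surface (1.769 → 1.474): reflection off a lower-index medium gives no phase shift.
Exactly one π shift → a net half-wave offset.
For weak reflection here: 2 n t = m λ.
Minimum nonzero at m = 1: t = λ / (2 n) = 390 / (2 × 1.769) = 110 nm.

110 nm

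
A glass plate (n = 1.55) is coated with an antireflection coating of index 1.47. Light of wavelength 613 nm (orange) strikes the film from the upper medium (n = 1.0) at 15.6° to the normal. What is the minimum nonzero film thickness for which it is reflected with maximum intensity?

212 nm

At the upper boundary (n = 1.0 to n = 1.47) the reflected ray undergoes a half-wave phase shift.
At the lower boundary (n = 1.47 to n = 1.55) the reflected ray undergoes a half-wave phase shift.
Net: no relative phase inversion (both shifts match).
With no net inversion, constructive interference in reflection requires 2 n t cos θ_r = m λ.
Snell's law: 1.0 sin 15.6° = 1.47 sin θ_r → sin θ_r = 0.183, cos θ_r = 0.983.
Minimum nonzero at m = 1: t = λ / (2 n cos θ_r) = 613 / (2 × 1.47 × 0.983) = 212 nm.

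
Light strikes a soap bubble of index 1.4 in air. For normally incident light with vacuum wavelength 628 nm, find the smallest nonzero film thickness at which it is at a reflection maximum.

At the upper boundary (n = 1.0 to n = 1.4) the reflected ray undergoes a half-wave phase shift.
Bottom surface (1.4 → 1.0): reflection off a lower-index medium gives no phase shift.
Exactly one π shift → a net half-wave offset.
With one net inversion, constructive interference in reflection requires 2 n t = (m + ½) λ.
Minimum at m = 0: t = λ / (4 n) = 628 / (4 × 1.4) = 112 nm.

112 nm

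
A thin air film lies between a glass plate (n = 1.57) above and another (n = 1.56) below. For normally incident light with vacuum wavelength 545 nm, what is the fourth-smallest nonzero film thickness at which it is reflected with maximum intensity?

At the upper boundary (n = 1.57 to n = 1.0) the reflected ray undergoes no phase shift.
Bottom surface (1.0 → 1.56): reflection off a higher-index medium gives a half-wave phase shift.
The two reflections differ by half a wavelength.
With one net inversion, constructive interference in reflection requires 2 n t = (m + ½) λ.
The fourth-smallest nonzero thickness corresponds to m = 3: t = (m + ½) λ / (2 n) = 3.50 × 545 / (2 × 1.0) = 954 nm.

954 nm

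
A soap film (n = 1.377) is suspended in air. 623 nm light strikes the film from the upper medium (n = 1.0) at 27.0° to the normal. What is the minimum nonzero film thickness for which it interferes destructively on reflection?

At the upper boundary (n = 1.0 to n = 1.377) the reflected ray undergoes a half-wave phase shift.
Bottom surface (1.377 → 1.0): reflection off a lower-index medium gives no phase shift.
The two reflections differ by half a wavelength.
For dark reflection here: 2 n t cos θ_r = m λ.
Snell's law: 1.0 sin 27.0° = 1.377 sin θ_r → sin θ_r = 0.330, cos θ_r = 0.944.
Minimum nonzero at m = 1: t = λ / (2 n cos θ_r) = 623 / (2 × 1.377 × 0.944) = 240 nm.

240 nm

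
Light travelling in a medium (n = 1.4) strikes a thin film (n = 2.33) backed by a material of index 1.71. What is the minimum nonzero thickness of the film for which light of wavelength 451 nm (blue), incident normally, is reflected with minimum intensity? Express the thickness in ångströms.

968 Å

Ray reflecting at the top interface goes from n = 1.4 toward n = 2.33: a half-wave phase shift.
At the lower boundary (n = 2.33 to n = 1.71) the reflected ray undergoes no phase shift.
Exactly one π shift → a net half-wave offset.
For minimum reflection here: 2 n t = m λ.
Minimum nonzero at m = 1: t = λ / (2 n) = 451 / (2 × 2.33) = 96.8 nm.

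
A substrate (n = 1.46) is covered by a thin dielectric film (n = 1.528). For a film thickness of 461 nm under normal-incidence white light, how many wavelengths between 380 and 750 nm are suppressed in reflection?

2

Ray reflecting at the top interface goes from n = 1.0 toward n = 1.528: a half-wave phase shift.
At the lower boundary (n = 1.528 to n = 1.46) the reflected ray undergoes no phase shift.
The two reflections differ by half a wavelength.
With one net inversion, destructive interference in reflection requires 2 n t = m λ.
λ = 2 n t / m = 1409 / m nm.
m=1: 1409 nm (IR); m=2: 704 nm (visible); m=3: 470 nm (visible); m=4: 352 nm (UV).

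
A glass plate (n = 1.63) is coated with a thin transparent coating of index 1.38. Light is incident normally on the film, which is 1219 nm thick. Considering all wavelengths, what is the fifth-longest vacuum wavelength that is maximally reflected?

At the upper boundary (n = 1.0 to n = 1.38) the reflected ray undergoes a half-wave phase shift.
At the lower boundary (n = 1.38 to n = 1.63) the reflected ray undergoes a half-wave phase shift.
Zero or two π shifts → no net half-wave offset.
For strong reflection here: 2 n t = m λ.
λ = 2 n t / m. The fifth-longest wavelength is m = 5: λ = 2 × 1.38 × 1219 / 5.00 = 673 nm.

673 nm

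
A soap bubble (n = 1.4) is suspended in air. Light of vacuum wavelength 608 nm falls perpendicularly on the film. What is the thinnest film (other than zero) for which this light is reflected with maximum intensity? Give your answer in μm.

Ray reflecting at the top interface goes from n = 1.0 toward n = 1.4: a half-wave phase shift.
Ray reflecting at the bottom interface goes from n = 1.4 toward n = 1.0: no phase shift.
Exactly one π shift → a net half-wave offset.
So the condition for constructive reflection is 2 n t = (m + ½) λ.
Minimum at m = 0: t = λ / (4 n) = 608 / (4 × 1.4) = 109 nm.

0.109 μm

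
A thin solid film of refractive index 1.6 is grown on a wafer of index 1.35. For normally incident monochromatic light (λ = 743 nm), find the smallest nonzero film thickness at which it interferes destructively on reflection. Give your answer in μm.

Top surface (1.0 → 1.6): reflection off a higher-index medium gives a half-wave phase shift.
At the lower boundary (n = 1.6 to n = 1.35) the reflected ray undergoes no phase shift.
Net: one phase inversion between the two reflected rays.
For weak reflection here: 2 n t = m λ.
Minimum nonzero at m = 1: t = λ / (2 n) = 743 / (2 × 1.6) = 232 nm.

0.232 μm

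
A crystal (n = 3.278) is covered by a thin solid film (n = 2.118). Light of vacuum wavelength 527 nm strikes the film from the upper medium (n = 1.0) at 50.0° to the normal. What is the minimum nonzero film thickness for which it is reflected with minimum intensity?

66.7 nm

Ray reflecting at the top interface goes from n = 1.0 toward n = 2.118: a half-wave phase shift.
At the lower boundary (n = 2.118 to n = 3.278) the reflected ray undergoes a half-wave phase shift.
Net: no relative phase inversion (both shifts match).
For weak reflection here: 2 n t cos θ_r = (m + ½) λ.
Snell's law: 1.0 sin 50.0° = 2.118 sin θ_r → sin θ_r = 0.362, cos θ_r = 0.932.
Minimum at m = 0: t = λ / (4 n cos θ_r) = 527 / (4 × 2.118 × 0.932) = 66.7 nm.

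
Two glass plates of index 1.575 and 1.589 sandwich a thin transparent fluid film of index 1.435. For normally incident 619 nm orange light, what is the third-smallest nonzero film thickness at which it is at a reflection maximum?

539 nm

Top surface (1.575 → 1.435): reflection off a lower-index medium gives no phase shift.
Ray reflecting at the bottom interface goes from n = 1.435 toward n = 1.589: a half-wave phase shift.
Net: one phase inversion between the two reflected rays.
With one net inversion, constructive interference in reflection requires 2 n t = (m + ½) λ.
The third-smallest nonzero thickness corresponds to m = 2: t = (m + ½) λ / (2 n) = 2.50 × 619 / (2 × 1.435) = 539 nm.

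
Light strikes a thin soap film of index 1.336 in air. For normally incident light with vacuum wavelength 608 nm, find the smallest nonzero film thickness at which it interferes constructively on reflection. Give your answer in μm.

At the upper boundary (n = 1.0 to n = 1.336) the reflected ray undergoes a half-wave phase shift.
Bottom surface (1.336 → 1.0): reflection off a lower-index medium gives no phase shift.
The two reflections differ by half a wavelength.
So the condition for constructive reflection is 2 n t = (m + ½) λ.
Minimum at m = 0: t = λ / (4 n) = 608 / (4 × 1.336) = 114 nm.

0.114 μm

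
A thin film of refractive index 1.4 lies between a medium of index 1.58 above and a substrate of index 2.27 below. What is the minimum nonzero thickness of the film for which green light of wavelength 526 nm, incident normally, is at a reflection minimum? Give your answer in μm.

0.188 μm

Ray reflecting at the top interface goes from n = 1.58 toward n = 1.4: no phase shift.
At the lower boundary (n = 1.4 to n = 2.27) the reflected ray undergoes a half-wave phase shift.
Net: one phase inversion between the two reflected rays.
With one net inversion, destructive interference in reflection requires 2 n t = m λ.
Minimum nonzero at m = 1: t = λ / (2 n) = 526 / (2 × 1.4) = 188 nm.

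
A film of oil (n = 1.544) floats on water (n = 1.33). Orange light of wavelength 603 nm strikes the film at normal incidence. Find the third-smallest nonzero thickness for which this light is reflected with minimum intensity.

Top surface (1.0 → 1.544): reflection off a higher-index medium gives a half-wave phase shift.
At the lower boundary (n = 1.544 to n = 1.33) the reflected ray undergoes no phase shift.
Net: one phase inversion between the two reflected rays.
So the condition for destructive reflection is 2 n t = m λ.
The third-smallest nonzero thickness corresponds to m = 3: t = m λ / (2 n) = 3.00 × 603 / (2 × 1.544) = 586 nm.

586 nm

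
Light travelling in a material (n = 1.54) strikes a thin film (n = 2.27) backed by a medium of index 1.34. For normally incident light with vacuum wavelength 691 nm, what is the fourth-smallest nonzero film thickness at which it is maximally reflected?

Top surface (1.54 → 2.27): reflection off a higher-index medium gives a half-wave phase shift.
Bottom surface (2.27 → 1.34): reflection off a lower-index medium gives no phase shift.
The two reflections differ by half a wavelength.
With one net inversion, constructive interference in reflection requires 2 n t = (m + ½) λ.
The fourth-smallest nonzero thickness corresponds to m = 3: t = (m + ½) λ / (2 n) = 3.50 × 691 / (2 × 2.27) = 533 nm.

533 nm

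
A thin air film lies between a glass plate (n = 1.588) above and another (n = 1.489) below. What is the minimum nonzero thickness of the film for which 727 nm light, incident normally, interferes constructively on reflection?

At the upper boundary (n = 1.588 to n = 1.0) the reflected ray undergoes no phase shift.
Ray reflecting at the bottom interface goes from n = 1.0 toward n = 1.489: a half-wave phase shift.
Net: one phase inversion between the two reflected rays.
With one net inversion, constructive interference in reflection requires 2 n t = (m + ½) λ.
Minimum at m = 0: t = λ / (4 n) = 727 / (4 × 1.0) = 182 nm.

182 nm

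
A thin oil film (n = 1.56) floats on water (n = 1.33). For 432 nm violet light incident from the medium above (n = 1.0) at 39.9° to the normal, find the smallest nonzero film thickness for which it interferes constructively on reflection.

Top surface (1.0 → 1.56): reflection off a higher-index medium gives a half-wave phase shift.
At the lower boundary (n = 1.56 to n = 1.33) the reflected ray undergoes no phase shift.
Exactly one π shift → a net half-wave offset.
For maximum reflection here: 2 n t cos θ_r = (m + ½) λ.
Snell's law: 1.0 sin 39.9° = 1.56 sin θ_r → sin θ_r = 0.411, cos θ_r = 0.912.
Minimum at m = 0: t = λ / (4 n cos θ_r) = 432 / (4 × 1.56 × 0.912) = 75.9 nm.

75.9 nm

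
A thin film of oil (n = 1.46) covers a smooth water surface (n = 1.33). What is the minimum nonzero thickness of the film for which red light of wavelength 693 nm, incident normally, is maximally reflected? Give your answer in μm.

0.119 μm

Top surface (1.0 → 1.46): reflection off a higher-index medium gives a half-wave phase shift.
Ray reflecting at the bottom interface goes from n = 1.46 toward n = 1.33: no phase shift.
Exactly one π shift → a net half-wave offset.
With one net inversion, constructive interference in reflection requires 2 n t = (m + ½) λ.
Minimum at m = 0: t = λ / (4 n) = 693 / (4 × 1.46) = 119 nm.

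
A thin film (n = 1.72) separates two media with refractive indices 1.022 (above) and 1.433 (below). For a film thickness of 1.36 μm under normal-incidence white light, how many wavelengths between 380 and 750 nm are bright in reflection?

Top surface (1.022 → 1.72): reflection off a higher-index medium gives a half-wave phase shift.
At the lower boundary (n = 1.72 to n = 1.433) the reflected ray undergoes no phase shift.
Net: one phase inversion between the two reflected rays.
With one net inversion, constructive interference in reflection requires 2 n t = (m + ½) λ.
λ = 2 n t / (m + ½) = 4678 / (m + ½) nm.
m=5: 851 nm (IR); m=6: 720 nm (visible); m=7: 624 nm (visible); m=8: 550 nm (visible); m=9: 492 nm (visible); m=10: 446 nm (visible); m=11: 407 nm (visible); m=12: 374 nm (UV).

6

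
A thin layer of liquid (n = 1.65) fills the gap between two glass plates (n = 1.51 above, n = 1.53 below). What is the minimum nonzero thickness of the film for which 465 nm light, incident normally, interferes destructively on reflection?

Ray reflecting at the top interface goes from n = 1.51 toward n = 1.65: a half-wave phase shift.
Ray reflecting at the bottom interface goes from n = 1.65 toward n = 1.53: no phase shift.
Net: one phase inversion between the two reflected rays.
For minimum reflection here: 2 n t = m λ.
Minimum nonzero at m = 1: t = λ / (2 n) = 465 / (2 × 1.65) = 141 nm.

141 nm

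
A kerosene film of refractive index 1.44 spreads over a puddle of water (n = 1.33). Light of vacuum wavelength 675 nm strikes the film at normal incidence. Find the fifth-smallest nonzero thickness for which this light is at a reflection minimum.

1172 nm

Top surface (1.0 → 1.44): reflection off a higher-index medium gives a half-wave phase shift.
Bottom surface (1.44 → 1.33): reflection off a lower-index medium gives no phase shift.
Net: one phase inversion between the two reflected rays.
So the condition for destructive reflection is 2 n t = m λ.
The fifth-smallest nonzero thickness corresponds to m = 5: t = m λ / (2 n) = 5.00 × 675 / (2 × 1.44) = 1172 nm.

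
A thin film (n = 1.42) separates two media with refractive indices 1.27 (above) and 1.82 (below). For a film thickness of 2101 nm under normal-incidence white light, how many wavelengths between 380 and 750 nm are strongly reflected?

At the upper boundary (n = 1.27 to n = 1.42) the reflected ray undergoes a half-wave phase shift.
At the lower boundary (n = 1.42 to n = 1.82) the reflected ray undergoes a half-wave phase shift.
The two reflections carry the same phase change, so no net offset.
For bright reflection here: 2 n t = m λ.
λ = 2 n t / m = 5967 / m nm.
m=7: 852 nm (IR); m=8: 746 nm (visible); m=9: 663 nm (visible); m=10: 597 nm (visible); m=11: 542 nm (visible); m=12: 497 nm (visible); m=13: 459 nm (visible); m=14: 426 nm (visible); m=15: 398 nm (visible); m=16: 373 nm (UV).

8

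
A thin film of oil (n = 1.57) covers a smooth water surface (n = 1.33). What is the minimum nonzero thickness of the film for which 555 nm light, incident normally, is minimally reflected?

At the upper boundary (n = 1.0 to n = 1.57) the reflected ray undergoes a half-wave phase shift.
At the lower boundary (n = 1.57 to n = 1.33) the reflected ray undergoes no phase shift.
Exactly one π shift → a net half-wave offset.
With one net inversion, destructive interference in reflection requires 2 n t = m λ.
Minimum nonzero at m = 1: t = λ / (2 n) = 555 / (2 × 1.57) = 177 nm.

177 nm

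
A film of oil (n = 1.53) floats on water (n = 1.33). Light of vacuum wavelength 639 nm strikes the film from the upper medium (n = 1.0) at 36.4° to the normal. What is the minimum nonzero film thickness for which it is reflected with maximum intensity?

At the upper boundary (n = 1.0 to n = 1.53) the reflected ray undergoes a half-wave phase shift.
At the lower boundary (n = 1.53 to n = 1.33) the reflected ray undergoes no phase shift.
Net: one phase inversion between the two reflected rays.
For maximum reflection here: 2 n t cos θ_r = (m + ½) λ.
Snell's law: 1.0 sin 36.4° = 1.53 sin θ_r → sin θ_r = 0.388, cos θ_r = 0.922.
Minimum at m = 0: t = λ / (4 n cos θ_r) = 639 / (4 × 1.53 × 0.922) = 113 nm.

113 nm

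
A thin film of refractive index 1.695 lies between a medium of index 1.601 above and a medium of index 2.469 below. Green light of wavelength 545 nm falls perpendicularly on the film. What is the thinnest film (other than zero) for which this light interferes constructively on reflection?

161 nm

Ray reflecting at the top interface goes from n = 1.601 toward n = 1.695: a half-wave phase shift.
Ray reflecting at the bottom interface goes from n = 1.695 toward n = 2.469: a half-wave phase shift.
Net: no relative phase inversion (both shifts match).
So the condition for constructive reflection is 2 n t = m λ.
Minimum nonzero at m = 1: t = λ / (2 n) = 545 / (2 × 1.695) = 161 nm.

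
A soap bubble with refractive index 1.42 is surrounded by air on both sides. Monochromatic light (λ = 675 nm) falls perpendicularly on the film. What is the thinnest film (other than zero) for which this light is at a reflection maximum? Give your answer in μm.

At the upper boundary (n = 1.0 to n = 1.42) the reflected ray undergoes a half-wave phase shift.
Bottom surface (1.42 → 1.0): reflection off a lower-index medium gives no phase shift.
Exactly one π shift → a net half-wave offset.
So the condition for constructive reflection is 2 n t = (m + ½) λ.
Minimum at m = 0: t = λ / (4 n) = 675 / (4 × 1.42) = 119 nm.

0.119 μm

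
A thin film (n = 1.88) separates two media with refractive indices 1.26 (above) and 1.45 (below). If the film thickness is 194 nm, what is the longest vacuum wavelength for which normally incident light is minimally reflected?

Ray reflecting at the top interface goes from n = 1.26 toward n = 1.88: a half-wave phase shift.
At the lower boundary (n = 1.88 to n = 1.45) the reflected ray undergoes no phase shift.
Exactly one π shift → a net half-wave offset.
So the condition for destructive reflection is 2 n t = m λ.
λ = 2 n t / m. The longest wavelength is m = 1: λ = 2 × 1.88 × 194 / 1.00 = 729 nm.

729 nm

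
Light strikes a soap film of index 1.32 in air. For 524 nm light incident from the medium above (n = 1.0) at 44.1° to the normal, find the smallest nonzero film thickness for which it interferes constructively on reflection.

117 nm

At the upper boundary (n = 1.0 to n = 1.32) the reflected ray undergoes a half-wave phase shift.
Ray reflecting at the bottom interface goes from n = 1.32 toward n = 1.0: no phase shift.
Exactly one π shift → a net half-wave offset.
For strong reflection here: 2 n t cos θ_r = (m + ½) λ.
Snell's law: 1.0 sin 44.1° = 1.32 sin θ_r → sin θ_r = 0.527, cos θ_r = 0.850.
Minimum at m = 0: t = λ / (4 n cos θ_r) = 524 / (4 × 1.32 × 0.850) = 117 nm.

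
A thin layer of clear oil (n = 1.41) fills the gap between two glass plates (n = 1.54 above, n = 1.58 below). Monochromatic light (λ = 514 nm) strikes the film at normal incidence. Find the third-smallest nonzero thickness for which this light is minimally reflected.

547 nm

At the upper boundary (n = 1.54 to n = 1.41) the reflected ray undergoes no phase shift.
Bottom surface (1.41 → 1.58): reflection off a higher-index medium gives a half-wave phase shift.
The two reflections differ by half a wavelength.
So the condition for destructive reflection is 2 n t = m λ.
The third-smallest nonzero thickness corresponds to m = 3: t = m λ / (2 n) = 3.00 × 514 / (2 × 1.41) = 547 nm.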